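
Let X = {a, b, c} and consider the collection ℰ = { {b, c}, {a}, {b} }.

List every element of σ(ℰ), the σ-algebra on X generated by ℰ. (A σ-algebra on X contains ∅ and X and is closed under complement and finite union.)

|σ(ℰ)| = 8.  σ(ℰ) = { ∅, {a}, {b}, {c}, {a, b}, {a, c}, {b, c}, X }

Derivation:
Seed the family with ℰ together with ∅ and X: { ∅, {a}, {b}, {b, c}, X }.
Step 1 adds 2:
  {a, b}  = {b} ∪ {a}
  {a, c}  = {b}ᶜ
  — 7 sets.
Step 2: 1 new —
  {c}  = {a, b}ᶜ
  — 8 sets.
Step 3 adds nothing — fixpoint reached.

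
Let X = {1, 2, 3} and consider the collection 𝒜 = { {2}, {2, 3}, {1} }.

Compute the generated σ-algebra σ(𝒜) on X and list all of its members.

σ(𝒜) = { {}, {1}, {2}, {3}, {1, 2}, {1, 3}, {2, 3}, X }

Check:
Seed the family with 𝒜 together with ∅ and X: { {}, {1}, {2}, {2, 3}, X }.
Step 1: 2 new —
  {1, 2}  = {2} ∪ {1}
  {1, 3}  = ᶜ of {2}
  [7 total]
Step 2: +1 →
  {3}  = ᶜ of {1, 2}
  [8 total]
Step 3: no new sets; the family is a σ-algebra.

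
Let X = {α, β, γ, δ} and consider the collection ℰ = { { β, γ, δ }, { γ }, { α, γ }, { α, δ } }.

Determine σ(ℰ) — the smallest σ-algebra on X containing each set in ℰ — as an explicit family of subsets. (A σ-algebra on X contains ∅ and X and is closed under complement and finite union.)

Take S₀ = ℰ ∪ {∅, X} = { ∅, { γ }, { α, γ }, { α, δ }, { β, γ, δ }, X }.
Step 1 adds 5:
  { α }  = ᶜ of { β, γ, δ }
  { β, γ }  = ᶜ of { α, δ }
  { β, δ }  = ᶜ of { α, γ }
  { α, β, δ }  = ᶜ of { γ }
  { α, γ, δ }  = { γ } ∪ { α, δ }
  [11 total]
Step 2 (2 new):
  { β }  = ᶜ of { α, γ, δ }
  { α, β, γ }  = { β, γ } ∪ { α, γ }
  [13 total]
Step 3: +2 →
  { δ }  = ᶜ of { α, β, γ }
  { α, β }  = { β } ∪ { α }
  [15 total]
Step 4: 1 new —
  { γ, δ }  = ᶜ of { α, β }
  [16 total]
Step 5: stable.

Hence σ(ℰ) has 16 members: { ∅, { α }, { β }, { γ }, { δ }, { α, β }, { α, γ }, { α, δ }, { β, γ }, { β, δ }, { γ, δ }, { α, β, γ }, { α, β, δ }, { α, γ, δ }, { β, γ, δ }, X }.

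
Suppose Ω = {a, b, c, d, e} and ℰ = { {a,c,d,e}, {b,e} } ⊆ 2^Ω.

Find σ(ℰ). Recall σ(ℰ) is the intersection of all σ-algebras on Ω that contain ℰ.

Start: ℰ ∪ {∅, Ω} = { {}, {b,e}, {a,c,d,e}, Ω }.
Pass 1 (2 new):
  {b}  = ᶜ of {a,c,d,e}
  {a,c,d}  = ᶜ of {b,e}
  |family| = 6
Pass 2 adds 1:
  {a,b,c,d}  = {a,c,d} ∪ {b}
  |family| = 7
Pass 3 adds 1:
  {e}  = ᶜ of {a,b,c,d}
  |family| = 8
Pass 4 adds nothing — fixpoint reached.

σ(ℰ) = { {}, {b}, {e}, {b,e}, {a,c,d}, {a,b,c,d}, {a,c,d,e}, Ω }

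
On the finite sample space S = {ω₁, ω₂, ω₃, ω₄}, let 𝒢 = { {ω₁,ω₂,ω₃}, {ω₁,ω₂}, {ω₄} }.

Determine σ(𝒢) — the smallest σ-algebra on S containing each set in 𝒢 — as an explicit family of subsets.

σ(𝒢) = { {}, {ω₃}, {ω₄}, {ω₁,ω₂}, {ω₃,ω₄}, {ω₁,ω₂,ω₃}, {ω₁,ω₂,ω₄}, S }

Derivation:
Seed the family with 𝒢 together with ∅ and S: { {}, {ω₄}, {ω₁,ω₂}, {ω₁,ω₂,ω₃}, S }.
Round 1: +2 →
  {ω₃,ω₄}  = ᶜ of {ω₁,ω₂}
  {ω₁,ω₂,ω₄}  = {ω₁,ω₂} ∪ {ω₄}
Round 2 (1 new):
  {ω₃}  = ᶜ of {ω₁,ω₂,ω₄}
Round 3 adds nothing — fixpoint reached.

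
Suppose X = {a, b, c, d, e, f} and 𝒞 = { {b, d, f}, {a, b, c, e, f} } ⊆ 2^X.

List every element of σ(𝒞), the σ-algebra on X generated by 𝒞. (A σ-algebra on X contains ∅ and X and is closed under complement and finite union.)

Initial family (4 sets): { ∅, {b, d, f}, {a, b, c, e, f}, X }.
Round 1: +2 →
  {d}  = ᶜ of {a, b, c, e, f}
  {a, c, e}  = ᶜ of {b, d, f}
  |family| = 6
Round 2. New:
  {a, c, d, e}  = {d} ∪ {a, c, e}
  |family| = 7
Round 3 (1 new):
  {b, f}  = ᶜ of {a, c, d, e}
  |family| = 8
Round 4: stable.

Therefore σ(𝒞) = { ∅, {d}, {b, f}, {a, c, e}, {b, d, f}, {a, c, d, e}, {a, b, c, e, f}, X } (|σ(𝒞)| = 8).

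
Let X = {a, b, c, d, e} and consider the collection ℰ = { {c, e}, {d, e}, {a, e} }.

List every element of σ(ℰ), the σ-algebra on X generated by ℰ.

Begin from { {}, {a, e}, {c, e}, {d, e}, X } (that is, ℰ plus ∅ and X).
Pass 1: 6 new —
  {a, b, c}  = complement {d, e}
  {a, b, d}  = complement {c, e}
  {a, c, e}  = {a, e} ∪ {c, e}
  {a, d, e}  = {d, e} ∪ {a, e}
  {b, c, d}  = complement {a, e}
  {c, d, e}  = {d, e} ∪ {c, e}
Pass 2: 8 new —
  {a, b}  = complement {c, d, e}
  {b, c}  = complement {a, d, e}
  {b, d}  = complement {a, c, e}
  {a, b, c, d}  = {a, b, c} ∪ {b, c, d}
  {a, b, c, e}  = {a, b, c} ∪ {a, c, e}
  {a, b, d, e}  = {a, d, e} ∪ {a, b, d}
  {a, c, d, e}  = {a, d, e} ∪ {c, d, e}
  {b, c, d, e}  = {c, d, e} ∪ {b, c, d}
Pass 3: +8 →
  {a}  = complement {b, c, d, e}
  {b}  = complement {a, c, d, e}
  {c}  = complement {a, b, d, e}
  {d}  = complement {a, b, c, e}
  {e}  = complement {a, b, c, d}
  {a, b, e}  = {a, e} ∪ {a, b}
  {b, c, e}  = {c, e} ∪ {b, c}
  {b, d, e}  = {d, e} ∪ {b, d}
Pass 4: 4 new —
  {a, c}  = complement {b, d, e}
  {a, d}  = complement {b, c, e}
  {b, e}  = {b} ∪ {e}
  {c, d}  = complement {a, b, e}
Pass 5 adds 1:
  {a, c, d}  = complement {b, e}
After Pass 6 the family is unchanged; done.

σ(ℰ) = { {}, {a}, {b}, {c}, {d}, {e}, {a, b}, {a, c}, {a, d}, {a, e}, {b, c}, {b, d}, {b, e}, {c, d}, {c, e}, {d, e}, {a, b, c}, {a, b, d}, {a, b, e}, {a, c, d}, {a, c, e}, {a, d, e}, {b, c, d}, {b, c, e}, {b, d, e}, {c, d, e}, {a, b, c, d}, {a, b, c, e}, {a, b, d, e}, {a, c, d, e}, {b, c, d, e}, X }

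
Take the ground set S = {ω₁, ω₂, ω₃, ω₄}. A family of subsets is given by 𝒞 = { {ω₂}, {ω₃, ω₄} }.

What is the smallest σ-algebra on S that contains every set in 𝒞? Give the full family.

|σ(𝒞)| = 8.  σ(𝒞) = { {}, {ω₁}, {ω₂}, {ω₁, ω₂}, {ω₃, ω₄}, {ω₁, ω₃, ω₄}, {ω₂, ω₃, ω₄}, S }

Derivation:
Initial family (4 sets): { {}, {ω₂}, {ω₃, ω₄}, S }.
Step 1 adds 3:
  {ω₁, ω₂}  = {ω₃, ω₄}ᶜ
  {ω₁, ω₃, ω₄}  = {ω₂}ᶜ
  {ω₂, ω₃, ω₄}  = {ω₂} ∪ {ω₃, ω₄}
  — 7 sets.
Step 2: 1 new —
  {ω₁}  = {ω₂, ω₃, ω₄}ᶜ
  — 8 sets.
Step 3: already closed under ᶜ and ∪.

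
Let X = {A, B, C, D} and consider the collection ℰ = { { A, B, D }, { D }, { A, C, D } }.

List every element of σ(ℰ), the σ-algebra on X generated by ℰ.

Seed the family with ℰ together with ∅ and X: { {  }, { D }, { A, B, D }, { A, C, D }, X }.
Pass 1: 3 new —
  { B }  = { A, C, D }ᶜ
  { C }  = { A, B, D }ᶜ
  { A, B, C }  = { D }ᶜ
  — 8 sets.
Pass 2 adds 3:
  { B, C }  = { C } ∪ { B }
  { B, D }  = { D } ∪ { B }
  { C, D }  = { D } ∪ { C }
  — 11 sets.
Pass 3: +4 →
  { A, B }  = { C, D }ᶜ
  { A, C }  = { B, D }ᶜ
  { A, D }  = { B, C }ᶜ
  { B, C, D }  = { C } ∪ { B, D }
  — 15 sets.
Pass 4. New:
  { A }  = { B, C, D }ᶜ
  — 16 sets.
Pass 5: no new sets; the family is a σ-algebra.

σ(ℰ) = { {  }, { A }, { B }, { C }, { D }, { A, B }, { A, C }, { A, D }, { B, C }, { B, D }, { C, D }, { A, B, C }, { A, B, D }, { A, C, D }, { B, C, D }, X }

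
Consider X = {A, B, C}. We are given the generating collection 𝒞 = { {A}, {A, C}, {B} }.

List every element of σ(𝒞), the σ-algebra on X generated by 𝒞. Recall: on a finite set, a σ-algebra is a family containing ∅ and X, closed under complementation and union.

Seed the family with 𝒞 together with ∅ and X: { ∅, {A}, {B}, {A, C}, X }.
Round 1 (2 new):
  {A, B}  = {B} ∪ {A}
  {B, C}  = X∖{A}
  [7 total]
Round 2: +1 →
  {C}  = X∖{A, B}
  [8 total]
Round 3: stable.

|σ(𝒞)| = 8.  σ(𝒞) = { ∅, {A}, {B}, {C}, {A, B}, {A, C}, {B, C}, X }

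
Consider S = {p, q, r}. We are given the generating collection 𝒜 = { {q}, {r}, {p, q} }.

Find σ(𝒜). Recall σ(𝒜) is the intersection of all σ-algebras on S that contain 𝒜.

Begin from { {}, {q}, {r}, {p, q}, S } (that is, 𝒜 plus ∅ and S).
Pass 1: 2 new —
  {p, r}  = {q}ᶜ
  {q, r}  = {r} ∪ {q}
  — 7 sets.
Pass 2: 1 new —
  {p}  = {q, r}ᶜ
  — 8 sets.
Pass 3: stable.

Therefore σ(𝒜) = { {}, {p}, {q}, {r}, {p, q}, {p, r}, {q, r}, S } (|σ(𝒜)| = 8).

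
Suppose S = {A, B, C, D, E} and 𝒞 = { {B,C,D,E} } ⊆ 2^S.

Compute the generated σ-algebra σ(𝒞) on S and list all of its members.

σ(𝒞) = { {}, {A}, {B,C,D,E}, S }

Check:
Begin from { {}, {B,C,D,E}, S } (that is, 𝒞 plus ∅ and S).
Pass 1 (1 new):
  {A}  = complement {B,C,D,E}
  — 4 sets.
Pass 2: stable.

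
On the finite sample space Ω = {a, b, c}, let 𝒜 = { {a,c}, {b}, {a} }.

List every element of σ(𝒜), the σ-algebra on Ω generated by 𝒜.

Answer: σ(𝒜) = { {}, {a}, {b}, {c}, {a,b}, {a,c}, {b,c}, Ω }

Check:
Take S₀ = 𝒜 ∪ {∅, Ω} = { {}, {a}, {b}, {a,c}, Ω }.
Round 1: +2 →
  {a,b}  = {b} ∪ {a}
  {b,c}  = Ω∖{a}
  (now 7)
Round 2 (1 new):
  {c}  = Ω∖{a,b}
  (now 8)
After Round 3 the family is unchanged; done.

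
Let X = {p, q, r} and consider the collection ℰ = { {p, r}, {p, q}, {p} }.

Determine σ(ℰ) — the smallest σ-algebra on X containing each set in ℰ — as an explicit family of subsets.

Seed the family with ℰ together with ∅ and X: { {}, {p}, {p, q}, {p, r}, X }.
Step 1: +3 →
  {q}  = complement {p, r}
  {r}  = complement {p, q}
  {q, r}  = complement {p}
  — 8 sets.
Step 2: already closed under ᶜ and ∪.

|σ(ℰ)| = 8.  σ(ℰ) = { {}, {p}, {q}, {r}, {p, q}, {p, r}, {q, r}, X }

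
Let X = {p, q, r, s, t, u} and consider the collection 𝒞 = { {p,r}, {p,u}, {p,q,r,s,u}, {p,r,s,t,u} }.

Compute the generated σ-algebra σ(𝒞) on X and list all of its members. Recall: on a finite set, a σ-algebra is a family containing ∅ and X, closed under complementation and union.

σ(𝒞) = { {}, {p}, {q}, {r}, {s}, {t}, {u}, {p,q}, {p,r}, {p,s}, {p,t}, {p,u}, {q,r}, {q,s}, {q,t}, {q,u}, {r,s}, {r,t}, {r,u}, {s,t}, {s,u}, {t,u}, {p,q,r}, {p,q,s}, {p,q,t}, {p,q,u}, {p,r,s}, {p,r,t}, {p,r,u}, {p,s,t}, {p,s,u}, {p,t,u}, {q,r,s}, {q,r,t}, {q,r,u}, {q,s,t}, {q,s,u}, {q,t,u}, {r,s,t}, {r,s,u}, {r,t,u}, {s,t,u}, {p,q,r,s}, {p,q,r,t}, {p,q,r,u}, {p,q,s,t}, {p,q,s,u}, {p,q,t,u}, {p,r,s,t}, {p,r,s,u}, {p,r,t,u}, {p,s,t,u}, {q,r,s,t}, {q,r,s,u}, {q,r,t,u}, {q,s,t,u}, {r,s,t,u}, {p,q,r,s,t}, {p,q,r,s,u}, {p,q,r,t,u}, {p,q,s,t,u}, {p,r,s,t,u}, {q,r,s,t,u}, X }

Derivation:
Initial family (6 sets): { {}, {p,r}, {p,u}, {p,q,r,s,u}, {p,r,s,t,u}, X }.
Iteration 1: +5 →
  {q}  = ᶜ of {p,r,s,t,u}
  {t}  = ᶜ of {p,q,r,s,u}
  {p,r,u}  = {p,r} ∪ {p,u}
  {q,r,s,t}  = ᶜ of {p,u}
  {q,s,t,u}  = ᶜ of {p,r}
  (now 11)
Iteration 2 adds 11:
  {q,t}  = {q} ∪ {t}
  {p,q,r}  = {q} ∪ {p,r}
  {p,q,u}  = {p,u} ∪ {q}
  {p,r,t}  = {t} ∪ {p,r}
  {p,t,u}  = {p,u} ∪ {t}
  {q,s,t}  = ᶜ of {p,r,u}
  {p,q,r,u}  = {p,r,u} ∪ {q}
  {p,r,t,u}  = {p,r,u} ∪ {t}
  {p,q,r,s,t}  = {q,r,s,t} ∪ {p,r}
  {p,q,s,t,u}  = {p,u} ∪ {q,s,t,u}
  {q,r,s,t,u}  = {q,r,s,t} ∪ {q,s,t,u}
  (now 22)
Iteration 3: 13 new —
  {p}  = ᶜ of {q,r,s,t,u}
  {r}  = ᶜ of {p,q,s,t,u}
  {u}  = ᶜ of {p,q,r,s,t}
  {q,s}  = ᶜ of {p,r,t,u}
  {s,t}  = ᶜ of {p,q,r,u}
  {q,r,s}  = ᶜ of {p,t,u}
  {q,s,u}  = ᶜ of {p,r,t}
  {r,s,t}  = ᶜ of {p,q,u}
  {s,t,u}  = ᶜ of {p,q,r}
  {p,q,r,t}  = {q,t} ∪ {p,r,t}
  {p,q,t,u}  = {q,t} ∪ {p,u}
  {p,r,s,u}  = ᶜ of {q,t}
  {p,q,r,t,u}  = {q,t} ∪ {p,r,u}
  (now 35)
Iteration 4. New:
  {s}  = ᶜ of {p,q,r,t,u}
  {p,q}  = {q} ∪ {p}
  {p,t}  = {t} ∪ {p}
  {q,r}  = {q} ∪ {r}
  {q,u}  = {q} ∪ {u}
  {r,s}  = ᶜ of {p,q,t,u}
  {r,t}  = {t} ∪ {r}
  {r,u}  = {u} ∪ {r}
  {s,u}  = ᶜ of {p,q,r,t}
  {t,u}  = {u} ∪ {t}
  {p,q,s}  = {q,s} ∪ {p}
  {p,q,t}  = {q,t} ∪ {p}
  {p,s,t}  = {s,t} ∪ {p}
  {q,r,t}  = {q,t} ∪ {r}
  {q,t,u}  = {q,t} ∪ {u}
  {p,q,r,s}  = {p,q,r} ∪ {q,r,s}
  {p,q,s,t}  = {q,s,t} ∪ {p}
  {p,q,s,u}  = {q,s,u} ∪ {p,u}
  {p,r,s,t}  = {r,s,t} ∪ {p,r,t}
  {p,s,t,u}  = {p,u} ∪ {s,t}
  {q,r,s,u}  = {q,s,u} ∪ {q,r,s}
  {r,s,t,u}  = {r,s,t} ∪ {u}
  (now 57)
Iteration 5 (7 new):
  {p,s}  = {s} ∪ {p}
  {p,r,s}  = ᶜ of {q,t,u}
  {p,s,u}  = ᶜ of {q,r,t}
  {q,r,u}  = ᶜ of {p,s,t}
  {r,s,u}  = ᶜ of {p,q,t}
  {r,t,u}  = ᶜ of {p,q,s}
  {q,r,t,u}  = {q,t} ∪ {r,u}
  (now 64)
Iteration 6: no new sets; the family is a σ-algebra.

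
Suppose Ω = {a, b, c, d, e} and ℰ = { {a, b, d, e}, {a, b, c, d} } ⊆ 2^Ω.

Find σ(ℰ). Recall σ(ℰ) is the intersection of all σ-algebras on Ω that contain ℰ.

σ(ℰ) (8 sets): { {}, {c}, {e}, {c, e}, {a, b, d}, {a, b, c, d}, {a, b, d, e}, Ω }

Working:
Start: ℰ ∪ {∅, Ω} = { {}, {a, b, c, d}, {a, b, d, e}, Ω }.
Iteration 1: +2 →
  {c}  = {a, b, d, e}ᶜ
  {e}  = {a, b, c, d}ᶜ
  (now 6)
Iteration 2 (1 new):
  {c, e}  = {c} ∪ {e}
  (now 7)
Iteration 3: +1 →
  {a, b, d}  = {c, e}ᶜ
  (now 8)
Iteration 4: closed — nothing new.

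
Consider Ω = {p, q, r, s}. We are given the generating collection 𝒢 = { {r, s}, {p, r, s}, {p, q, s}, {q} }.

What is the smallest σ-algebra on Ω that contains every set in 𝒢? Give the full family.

Take S₀ = 𝒢 ∪ {∅, Ω} = { ∅, {q}, {r, s}, {p, q, s}, {p, r, s}, Ω }.
Iteration 1: 3 new —
  {r}  = Ω∖{p, q, s}
  {p, q}  = Ω∖{r, s}
  {q, r, s}  = {r, s} ∪ {q}
  [9 total]
Iteration 2: 3 new —
  {p}  = Ω∖{q, r, s}
  {q, r}  = {q} ∪ {r}
  {p, q, r}  = {p, q} ∪ {r}
  [12 total]
Iteration 3 adds 3:
  {s}  = Ω∖{p, q, r}
  {p, r}  = {r} ∪ {p}
  {p, s}  = Ω∖{q, r}
  [15 total]
Iteration 4: 1 new —
  {q, s}  = Ω∖{p, r}
  [16 total]
Iteration 5: stable.

Therefore σ(𝒢) = { ∅, {p}, {q}, {r}, {s}, {p, q}, {p, r}, {p, s}, {q, r}, {q, s}, {r, s}, {p, q, r}, {p, q, s}, {p, r, s}, {q, r, s}, Ω } (|σ(𝒢)| = 16).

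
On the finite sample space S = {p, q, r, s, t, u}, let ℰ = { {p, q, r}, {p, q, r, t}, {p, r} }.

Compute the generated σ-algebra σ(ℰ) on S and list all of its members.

|σ(ℰ)| = 16.  σ(ℰ) = { {}, {q}, {t}, {p, r}, {q, t}, {s, u}, {p, q, r}, {p, r, t}, {q, s, u}, {s, t, u}, {p, q, r, t}, {p, r, s, u}, {q, s, t, u}, {p, q, r, s, u}, {p, r, s, t, u}, S }

Check:
Begin from { {}, {p, r}, {p, q, r}, {p, q, r, t}, S } (that is, ℰ plus ∅ and S).
Iteration 1: 3 new —
  {s, u}  = ᶜ of {p, q, r, t}
  {s, t, u}  = ᶜ of {p, q, r}
  {q, s, t, u}  = ᶜ of {p, r}
  |family| = 8
Iteration 2: +3 →
  {p, r, s, u}  = {s, u} ∪ {p, r}
  {p, q, r, s, u}  = {p, q, r} ∪ {s, u}
  {p, r, s, t, u}  = {s, t, u} ∪ {p, r}
  |family| = 11
Iteration 3: +3 →
  {q}  = ᶜ of {p, r, s, t, u}
  {t}  = ᶜ of {p, q, r, s, u}
  {q, t}  = ᶜ of {p, r, s, u}
  |family| = 14
Iteration 4 adds 2:
  {p, r, t}  = {p, r} ∪ {t}
  {q, s, u}  = {q} ∪ {s, u}
  |family| = 16
Iteration 5: already closed under ᶜ and ∪.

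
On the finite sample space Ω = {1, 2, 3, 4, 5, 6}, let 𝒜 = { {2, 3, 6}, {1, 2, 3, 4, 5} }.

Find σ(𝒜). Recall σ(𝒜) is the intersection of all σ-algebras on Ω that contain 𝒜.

σ(𝒜) = { ∅, {6}, {2, 3}, {1, 4, 5}, {2, 3, 6}, {1, 4, 5, 6}, {1, 2, 3, 4, 5}, Ω }

Trace:
Seed the family with 𝒜 together with ∅ and Ω: { ∅, {2, 3, 6}, {1, 2, 3, 4, 5}, Ω }.
Pass 1: 2 new —
  {6}  = complement {1, 2, 3, 4, 5}
  {1, 4, 5}  = complement {2, 3, 6}
  [6 total]
Pass 2 (1 new):
  {1, 4, 5, 6}  = {1, 4, 5} ∪ {6}
  [7 total]
Pass 3 (1 new):
  {2, 3}  = complement {1, 4, 5, 6}
  [8 total]
Pass 4: closed — nothing new.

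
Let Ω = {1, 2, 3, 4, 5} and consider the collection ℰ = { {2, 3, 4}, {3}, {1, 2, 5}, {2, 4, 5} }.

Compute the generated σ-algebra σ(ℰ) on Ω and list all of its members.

Seed the family with ℰ together with ∅ and Ω: { ∅, {3}, {1, 2, 5}, {2, 3, 4}, {2, 4, 5}, Ω }.
Step 1 (6 new):
  {1, 3}  = complement {2, 4, 5}
  {1, 5}  = complement {2, 3, 4}
  {3, 4}  = complement {1, 2, 5}
  {1, 2, 3, 5}  = {3} ∪ {1, 2, 5}
  {1, 2, 4, 5}  = complement {3}
  {2, 3, 4, 5}  = {3} ∪ {2, 4, 5}
  (now 12)
Step 2: +6 →
  {1}  = complement {2, 3, 4, 5}
  {4}  = complement {1, 2, 3, 5}
  {1, 3, 4}  = {3, 4} ∪ {1, 3}
  {1, 3, 5}  = {3} ∪ {1, 5}
  {1, 2, 3, 4}  = {2, 3, 4} ∪ {1, 3}
  {1, 3, 4, 5}  = {3, 4} ∪ {1, 5}
  (now 18)
Step 3. New:
  {2}  = complement {1, 3, 4, 5}
  {5}  = complement {1, 2, 3, 4}
  {1, 4}  = {4} ∪ {1}
  {2, 4}  = complement {1, 3, 5}
  {2, 5}  = complement {1, 3, 4}
  {1, 4, 5}  = {1, 5} ∪ {4}
  (now 24)
Step 4 (8 new):
  {1, 2}  = {2} ∪ {1}
  {2, 3}  = complement {1, 4, 5}
  {3, 5}  = {5} ∪ {3}
  {4, 5}  = {5} ∪ {4}
  {1, 2, 3}  = {2} ∪ {1, 3}
  {1, 2, 4}  = {2} ∪ {1, 4}
  {2, 3, 5}  = complement {1, 4}
  {3, 4, 5}  = {3, 4} ∪ {5}
  (now 32)
After Step 5 the family is unchanged; done.

σ(ℰ) = { ∅, {1}, {2}, {3}, {4}, {5}, {1, 2}, {1, 3}, {1, 4}, {1, 5}, {2, 3}, {2, 4}, {2, 5}, {3, 4}, {3, 5}, {4, 5}, {1, 2, 3}, {1, 2, 4}, {1, 2, 5}, {1, 3, 4}, {1, 3, 5}, {1, 4, 5}, {2, 3, 4}, {2, 3, 5}, {2, 4, 5}, {3, 4, 5}, {1, 2, 3, 4}, {1, 2, 3, 5}, {1, 2, 4, 5}, {1, 3, 4, 5}, {2, 3, 4, 5}, Ω }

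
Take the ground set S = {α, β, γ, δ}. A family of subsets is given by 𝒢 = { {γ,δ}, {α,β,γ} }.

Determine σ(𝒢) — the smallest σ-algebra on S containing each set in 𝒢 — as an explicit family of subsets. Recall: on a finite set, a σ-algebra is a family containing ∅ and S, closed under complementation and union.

Answer: σ(𝒢) = { {}, {γ}, {δ}, {α,β}, {γ,δ}, {α,β,γ}, {α,β,δ}, S }

Working:
Initial family (4 sets): { {}, {γ,δ}, {α,β,γ}, S }.
Round 1: 2 new —
  {δ}  = ᶜ of {α,β,γ}
  {α,β}  = ᶜ of {γ,δ}
  [6 total]
Round 2: +1 →
  {α,β,δ}  = {α,β} ∪ {δ}
  [7 total]
Round 3 (1 new):
  {γ}  = ᶜ of {α,β,δ}
  [8 total]
Round 4 adds nothing — fixpoint reached.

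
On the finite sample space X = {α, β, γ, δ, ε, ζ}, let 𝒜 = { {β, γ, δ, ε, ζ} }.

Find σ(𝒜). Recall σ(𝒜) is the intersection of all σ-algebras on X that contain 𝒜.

Take S₀ = 𝒜 ∪ {∅, X} = { {}, {β, γ, δ, ε, ζ}, X }.
Pass 1: 1 new —
  {α}  = {β, γ, δ, ε, ζ}ᶜ
  (now 4)
Pass 2: already closed under ᶜ and ∪.

Hence σ(𝒜) has 4 members: { {}, {α}, {β, γ, δ, ε, ζ}, X }.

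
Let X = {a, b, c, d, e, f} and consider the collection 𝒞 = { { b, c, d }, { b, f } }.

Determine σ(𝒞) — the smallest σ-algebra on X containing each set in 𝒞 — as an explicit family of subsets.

Answer: σ(𝒞) = { {}, { b }, { f }, { a, e }, { b, f }, { c, d }, { a, b, e }, { a, e, f }, { b, c, d }, { c, d, f }, { a, b, e, f }, { a, c, d, e }, { b, c, d, f }, { a, b, c, d, e }, { a, c, d, e, f }, X }

Check:
Take S₀ = 𝒞 ∪ {∅, X} = { {}, { b, f }, { b, c, d }, X }.
Iteration 1 adds 3:
  { a, e, f }  = ᶜ of { b, c, d }
  { a, c, d, e }  = ᶜ of { b, f }
  { b, c, d, f }  = { b, f } ∪ { b, c, d }
  (now 7)
Iteration 2: +4 →
  { a, e }  = ᶜ of { b, c, d, f }
  { a, b, e, f }  = { a, e, f } ∪ { b, f }
  { a, b, c, d, e }  = { b, c, d } ∪ { a, c, d, e }
  { a, c, d, e, f }  = { a, c, d, e } ∪ { a, e, f }
  (now 11)
Iteration 3: 3 new —
  { b }  = ᶜ of { a, c, d, e, f }
  { f }  = ᶜ of { a, b, c, d, e }
  { c, d }  = ᶜ of { a, b, e, f }
  (now 14)
Iteration 4. New:
  { a, b, e }  = { a, e } ∪ { b }
  { c, d, f }  = { c, d } ∪ { f }
  (now 16)
Iteration 5: no new sets; the family is a σ-algebra.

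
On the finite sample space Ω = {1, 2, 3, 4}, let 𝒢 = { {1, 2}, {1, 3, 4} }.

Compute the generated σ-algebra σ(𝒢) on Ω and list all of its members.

Answer: σ(𝒢) = { {}, {1}, {2}, {1, 2}, {3, 4}, {1, 3, 4}, {2, 3, 4}, Ω }

Trace:
Take S₀ = 𝒢 ∪ {∅, Ω} = { {}, {1, 2}, {1, 3, 4}, Ω }.
Pass 1: +2 →
  {2}  = ᶜ of {1, 3, 4}
  {3, 4}  = ᶜ of {1, 2}
  [6 total]
Pass 2: 1 new —
  {2, 3, 4}  = {3, 4} ∪ {2}
  [7 total]
Pass 3. New:
  {1}  = ᶜ of {2, 3, 4}
  [8 total]
After Pass 4 the family is unchanged; done.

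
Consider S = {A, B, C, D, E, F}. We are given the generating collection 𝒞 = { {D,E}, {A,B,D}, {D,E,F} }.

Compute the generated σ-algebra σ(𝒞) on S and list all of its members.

Initial family (5 sets): { ∅, {D,E}, {A,B,D}, {D,E,F}, S }.
Round 1 (5 new):
  {A,B,C}  = complement {D,E,F}
  {C,E,F}  = complement {A,B,D}
  {A,B,C,F}  = complement {D,E}
  {A,B,D,E}  = {D,E} ∪ {A,B,D}
  {A,B,D,E,F}  = {D,E,F} ∪ {A,B,D}
  [10 total]
Round 2. New:
  {C}  = complement {A,B,D,E,F}
  {C,F}  = complement {A,B,D,E}
  {A,B,C,D}  = {A,B,C} ∪ {A,B,D}
  {C,D,E,F}  = {D,E} ∪ {C,E,F}
  {A,B,C,D,E}  = {A,B,C} ∪ {A,B,D,E}
  {A,B,C,D,F}  = {A,B,C,F} ∪ {A,B,D}
  {A,B,C,E,F}  = {A,B,C} ∪ {C,E,F}
  [17 total]
Round 3: +6 →
  {D}  = complement {A,B,C,E,F}
  {E}  = complement {A,B,C,D,F}
  {F}  = complement {A,B,C,D,E}
  {A,B}  = complement {C,D,E,F}
  {E,F}  = complement {A,B,C,D}
  {C,D,E}  = {D,E} ∪ {C}
  [23 total]
Round 4 adds 9:
  {C,D}  = {C} ∪ {D}
  {C,E}  = {E} ∪ {C}
  {D,F}  = {F} ∪ {D}
  {A,B,E}  = {A,B} ∪ {E}
  {A,B,F}  = complement {C,D,E}
  {C,D,F}  = {C,F} ∪ {D}
  {A,B,C,E}  = {A,B,C} ∪ {E}
  {A,B,D,F}  = {F} ∪ {A,B,D}
  {A,B,E,F}  = {E,F} ∪ {A,B}
  [32 total]
Round 5: no new sets; the family is a σ-algebra.

Hence σ(𝒞) has 32 members: { ∅, {C}, {D}, {E}, {F}, {A,B}, {C,D}, {C,E}, {C,F}, {D,E}, {D,F}, {E,F}, {A,B,C}, {A,B,D}, {A,B,E}, {A,B,F}, {C,D,E}, {C,D,F}, {C,E,F}, {D,E,F}, {A,B,C,D}, {A,B,C,E}, {A,B,C,F}, {A,B,D,E}, {A,B,D,F}, {A,B,E,F}, {C,D,E,F}, {A,B,C,D,E}, {A,B,C,D,F}, {A,B,C,E,F}, {A,B,D,E,F}, S }.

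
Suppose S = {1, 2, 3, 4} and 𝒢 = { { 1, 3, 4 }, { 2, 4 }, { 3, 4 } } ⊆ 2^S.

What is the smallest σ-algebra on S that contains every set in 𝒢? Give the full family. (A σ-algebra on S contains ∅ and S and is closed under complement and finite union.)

Initial family (5 sets): { ∅, { 2, 4 }, { 3, 4 }, { 1, 3, 4 }, S }.
Iteration 1: +4 →
  { 2 }  = S∖{ 1, 3, 4 }
  { 1, 2 }  = S∖{ 3, 4 }
  { 1, 3 }  = S∖{ 2, 4 }
  { 2, 3, 4 }  = { 3, 4 } ∪ { 2, 4 }
Iteration 2: 3 new —
  { 1 }  = S∖{ 2, 3, 4 }
  { 1, 2, 3 }  = { 1, 2 } ∪ { 1, 3 }
  { 1, 2, 4 }  = { 1, 2 } ∪ { 2, 4 }
Iteration 3 (2 new):
  { 3 }  = S∖{ 1, 2, 4 }
  { 4 }  = S∖{ 1, 2, 3 }
Iteration 4: 2 new —
  { 1, 4 }  = { 4 } ∪ { 1 }
  { 2, 3 }  = { 3 } ∪ { 2 }
Iteration 5: stable.

σ(𝒢) = { ∅, { 1 }, { 2 }, { 3 }, { 4 }, { 1, 2 }, { 1, 3 }, { 1, 4 }, { 2, 3 }, { 2, 4 }, { 3, 4 }, { 1, 2, 3 }, { 1, 2, 4 }, { 1, 3, 4 }, { 2, 3, 4 }, S }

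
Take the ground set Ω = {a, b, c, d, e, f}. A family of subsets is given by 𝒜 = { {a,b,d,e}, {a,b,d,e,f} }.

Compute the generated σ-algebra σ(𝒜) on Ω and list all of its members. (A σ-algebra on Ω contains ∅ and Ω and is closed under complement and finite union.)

Initial family (4 sets): { {}, {a,b,d,e}, {a,b,d,e,f}, Ω }.
Round 1. New:
  {c}  = {a,b,d,e,f}ᶜ
  {c,f}  = {a,b,d,e}ᶜ
  [6 total]
Round 2 (1 new):
  {a,b,c,d,e}  = {c} ∪ {a,b,d,e}
  [7 total]
Round 3: +1 →
  {f}  = {a,b,c,d,e}ᶜ
  [8 total]
Round 4 adds nothing — fixpoint reached.

Hence σ(𝒜) has 8 members: { {}, {c}, {f}, {c,f}, {a,b,d,e}, {a,b,c,d,e}, {a,b,d,e,f}, Ω }.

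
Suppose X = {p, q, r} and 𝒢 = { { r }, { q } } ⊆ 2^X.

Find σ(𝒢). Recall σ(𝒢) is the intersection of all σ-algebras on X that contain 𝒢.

σ(𝒢) (8 sets): { {  }, { p }, { q }, { r }, { p, q }, { p, r }, { q, r }, X }

Derivation:
Seed the family with 𝒢 together with ∅ and X: { {  }, { q }, { r }, X }.
Pass 1: 3 new —
  { p, q }  = X∖{ r }
  { p, r }  = X∖{ q }
  { q, r }  = { r } ∪ { q }
Pass 2: +1 →
  { p }  = X∖{ q, r }
Pass 3: no new sets; the family is a σ-algebra.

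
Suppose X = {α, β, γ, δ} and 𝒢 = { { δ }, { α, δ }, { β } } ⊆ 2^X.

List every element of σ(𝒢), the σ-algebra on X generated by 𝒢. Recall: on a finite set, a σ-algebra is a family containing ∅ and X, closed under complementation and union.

|σ(𝒢)| = 16.  σ(𝒢) = { {  }, { α }, { β }, { γ }, { δ }, { α, β }, { α, γ }, { α, δ }, { β, γ }, { β, δ }, { γ, δ }, { α, β, γ }, { α, β, δ }, { α, γ, δ }, { β, γ, δ }, X }

Working:
Initial family (5 sets): { {  }, { β }, { δ }, { α, δ }, X }.
Pass 1 adds 5:
  { β, γ }  = { α, δ }ᶜ
  { β, δ }  = { δ } ∪ { β }
  { α, β, γ }  = { δ }ᶜ
  { α, β, δ }  = { α, δ } ∪ { β }
  { α, γ, δ }  = { β }ᶜ
  — 10 sets.
Pass 2 adds 3:
  { γ }  = { α, β, δ }ᶜ
  { α, γ }  = { β, δ }ᶜ
  { β, γ, δ }  = { β, γ } ∪ { δ }
  — 13 sets.
Pass 3 adds 2:
  { α }  = { β, γ, δ }ᶜ
  { γ, δ }  = { γ } ∪ { δ }
  — 15 sets.
Pass 4 adds 1:
  { α, β }  = { γ, δ }ᶜ
  — 16 sets.
Pass 5 adds nothing — fixpoint reached.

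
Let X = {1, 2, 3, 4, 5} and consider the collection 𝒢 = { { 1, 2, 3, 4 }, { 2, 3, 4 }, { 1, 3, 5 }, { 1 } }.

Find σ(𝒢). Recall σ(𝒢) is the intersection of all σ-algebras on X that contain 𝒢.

Begin from { {}, { 1 }, { 1, 3, 5 }, { 2, 3, 4 }, { 1, 2, 3, 4 }, X } (that is, 𝒢 plus ∅ and X).
Round 1 adds 4:
  { 5 }  = ᶜ of { 1, 2, 3, 4 }
  { 1, 5 }  = ᶜ of { 2, 3, 4 }
  { 2, 4 }  = ᶜ of { 1, 3, 5 }
  { 2, 3, 4, 5 }  = ᶜ of { 1 }
  |family| = 10
Round 2 adds 3:
  { 1, 2, 4 }  = { 2, 4 } ∪ { 1 }
  { 2, 4, 5 }  = { 5 } ∪ { 2, 4 }
  { 1, 2, 4, 5 }  = { 1, 5 } ∪ { 2, 4 }
  |family| = 13
Round 3 adds 3:
  { 3 }  = ᶜ of { 1, 2, 4, 5 }
  { 1, 3 }  = ᶜ of { 2, 4, 5 }
  { 3, 5 }  = ᶜ of { 1, 2, 4 }
  |family| = 16
Round 4: stable.

σ(𝒢) = { {}, { 1 }, { 3 }, { 5 }, { 1, 3 }, { 1, 5 }, { 2, 4 }, { 3, 5 }, { 1, 2, 4 }, { 1, 3, 5 }, { 2, 3, 4 }, { 2, 4, 5 }, { 1, 2, 3, 4 }, { 1, 2, 4, 5 }, { 2, 3, 4, 5 }, X }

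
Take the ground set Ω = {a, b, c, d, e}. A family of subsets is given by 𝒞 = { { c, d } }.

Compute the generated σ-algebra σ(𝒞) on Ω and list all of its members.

σ(𝒞) (4 sets): { {  }, { c, d }, { a, b, e }, Ω }

Trace:
Begin from { {  }, { c, d }, Ω } (that is, 𝒞 plus ∅ and Ω).
Round 1: +1 →
  { a, b, e }  = Ω∖{ c, d }
  (now 4)
After Round 2 the family is unchanged; done.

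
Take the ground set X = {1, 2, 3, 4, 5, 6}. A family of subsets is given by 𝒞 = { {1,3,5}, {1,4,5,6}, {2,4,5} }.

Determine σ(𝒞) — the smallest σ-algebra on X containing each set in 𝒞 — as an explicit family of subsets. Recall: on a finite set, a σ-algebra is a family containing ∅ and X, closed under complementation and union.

σ(𝒞) (64 sets): { {}, {1}, {2}, {3}, {4}, {5}, {6}, {1,2}, {1,3}, {1,4}, {1,5}, {1,6}, {2,3}, {2,4}, {2,5}, {2,6}, {3,4}, {3,5}, {3,6}, {4,5}, {4,6}, {5,6}, {1,2,3}, {1,2,4}, {1,2,5}, {1,2,6}, {1,3,4}, {1,3,5}, {1,3,6}, {1,4,5}, {1,4,6}, {1,5,6}, {2,3,4}, {2,3,5}, {2,3,6}, {2,4,5}, {2,4,6}, {2,5,6}, {3,4,5}, {3,4,6}, {3,5,6}, {4,5,6}, {1,2,3,4}, {1,2,3,5}, {1,2,3,6}, {1,2,4,5}, {1,2,4,6}, {1,2,5,6}, {1,3,4,5}, {1,3,4,6}, {1,3,5,6}, {1,4,5,6}, {2,3,4,5}, {2,3,4,6}, {2,3,5,6}, {2,4,5,6}, {3,4,5,6}, {1,2,3,4,5}, {1,2,3,4,6}, {1,2,3,5,6}, {1,2,4,5,6}, {1,3,4,5,6}, {2,3,4,5,6}, X }

Derivation:
Begin from { {}, {1,3,5}, {2,4,5}, {1,4,5,6}, X } (that is, 𝒞 plus ∅ and X).
Step 1 (6 new):
  {2,3}  = {1,4,5,6}ᶜ
  {1,3,6}  = {2,4,5}ᶜ
  {2,4,6}  = {1,3,5}ᶜ
  {1,2,3,4,5}  = {1,3,5} ∪ {2,4,5}
  {1,2,4,5,6}  = {1,4,5,6} ∪ {2,4,5}
  {1,3,4,5,6}  = {1,3,5} ∪ {1,4,5,6}
  [11 total]
Step 2: +10 →
  {2}  = {1,3,4,5,6}ᶜ
  {3}  = {1,2,4,5,6}ᶜ
  {6}  = {1,2,3,4,5}ᶜ
  {1,2,3,5}  = {1,3,5} ∪ {2,3}
  {1,2,3,6}  = {1,3,6} ∪ {2,3}
  {1,3,5,6}  = {1,3,6} ∪ {1,3,5}
  {2,3,4,5}  = {2,3} ∪ {2,4,5}
  {2,3,4,6}  = {2,4,6} ∪ {2,3}
  {2,4,5,6}  = {2,4,6} ∪ {2,4,5}
  {1,2,3,4,6}  = {2,4,6} ∪ {1,3,6}
  [21 total]
Step 3 (12 new):
  {5}  = {1,2,3,4,6}ᶜ
  {1,3}  = {2,4,5,6}ᶜ
  {1,5}  = {2,3,4,6}ᶜ
  {1,6}  = {2,3,4,5}ᶜ
  {2,4}  = {1,3,5,6}ᶜ
  {2,6}  = {2} ∪ {6}
  {3,6}  = {6} ∪ {3}
  {4,5}  = {1,2,3,6}ᶜ
  {4,6}  = {1,2,3,5}ᶜ
  {2,3,6}  = {6} ∪ {2,3}
  {1,2,3,5,6}  = {1,3,6} ∪ {1,2,3,5}
  {2,3,4,5,6}  = {2,4,6} ∪ {2,3,4,5}
  [33 total]
Step 4 adds 26:
  {1}  = {2,3,4,5,6}ᶜ
  {4}  = {1,2,3,5,6}ᶜ
  {2,5}  = {2} ∪ {5}
  {3,5}  = {5} ∪ {3}
  {5,6}  = {6} ∪ {5}
  {1,2,3}  = {2} ∪ {1,3}
  {1,2,5}  = {2} ∪ {1,5}
  {1,2,6}  = {1,6} ∪ {2}
  {1,4,5}  = {2,3,6}ᶜ
  {1,4,6}  = {1,6} ∪ {4,6}
  {1,5,6}  = {1,6} ∪ {5}
  {2,3,4}  = {3} ∪ {2,4}
  {2,3,5}  = {5} ∪ {2,3}
  {2,5,6}  = {2,6} ∪ {5}
  {3,4,5}  = {4,5} ∪ {3}
  {3,4,6}  = {3} ∪ {4,6}
  {3,5,6}  = {5} ∪ {3,6}
  {4,5,6}  = {6} ∪ {4,5}
  {1,2,3,4}  = {1,3} ∪ {2,4}
  {1,2,4,5}  = {3,6}ᶜ
  {1,2,4,6}  = {2,4,6} ∪ {1,6}
  {1,2,5,6}  = {2,6} ∪ {1,5}
  {1,3,4,5}  = {2,6}ᶜ
  {1,3,4,6}  = {1,3,6} ∪ {4,6}
  {2,3,5,6}  = {2,3,6} ∪ {5}
  {3,4,5,6}  = {4,5} ∪ {3,6}
  [59 total]
Step 5 adds 5:
  {1,2}  = {3,4,5,6}ᶜ
  {1,4}  = {2,3,5,6}ᶜ
  {3,4}  = {1,2,5,6}ᶜ
  {1,2,4}  = {3,5,6}ᶜ
  {1,3,4}  = {2,5,6}ᶜ
  [64 total]
Step 6 adds nothing — fixpoint reached.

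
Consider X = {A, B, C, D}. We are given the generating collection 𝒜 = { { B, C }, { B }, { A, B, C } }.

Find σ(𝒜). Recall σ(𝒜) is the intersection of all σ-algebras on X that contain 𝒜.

Begin from { {  }, { B }, { B, C }, { A, B, C }, X } (that is, 𝒜 plus ∅ and X).
Round 1: +3 →
  { D }  = { A, B, C }ᶜ
  { A, D }  = { B, C }ᶜ
  { A, C, D }  = { B }ᶜ
  |family| = 8
Round 2. New:
  { B, D }  = { D } ∪ { B }
  { A, B, D }  = { B } ∪ { A, D }
  { B, C, D }  = { D } ∪ { B, C }
  |family| = 11
Round 3 (3 new):
  { A }  = { B, C, D }ᶜ
  { C }  = { A, B, D }ᶜ
  { A, C }  = { B, D }ᶜ
  |family| = 14
Round 4 (2 new):
  { A, B }  = { B } ∪ { A }
  { C, D }  = { C } ∪ { D }
  |family| = 16
Round 5: no new sets; the family is a σ-algebra.

Therefore σ(𝒜) = { {  }, { A }, { B }, { C }, { D }, { A, B }, { A, C }, { A, D }, { B, C }, { B, D }, { C, D }, { A, B, C }, { A, B, D }, { A, C, D }, { B, C, D }, X } (|σ(𝒜)| = 16).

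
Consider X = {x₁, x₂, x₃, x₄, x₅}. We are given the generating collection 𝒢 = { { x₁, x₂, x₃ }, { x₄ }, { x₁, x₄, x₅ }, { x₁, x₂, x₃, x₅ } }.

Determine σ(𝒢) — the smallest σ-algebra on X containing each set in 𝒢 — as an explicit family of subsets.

σ(𝒢) (16 sets): { {  }, { x₁ }, { x₄ }, { x₅ }, { x₁, x₄ }, { x₁, x₅ }, { x₂, x₃ }, { x₄, x₅ }, { x₁, x₂, x₃ }, { x₁, x₄, x₅ }, { x₂, x₃, x₄ }, { x₂, x₃, x₅ }, { x₁, x₂, x₃, x₄ }, { x₁, x₂, x₃, x₅ }, { x₂, x₃, x₄, x₅ }, X }

Working:
Seed the family with 𝒢 together with ∅ and X: { {  }, { x₄ }, { x₁, x₂, x₃ }, { x₁, x₄, x₅ }, { x₁, x₂, x₃, x₅ }, X }.
Round 1: +3 →
  { x₂, x₃ }  = X∖{ x₁, x₄, x₅ }
  { x₄, x₅ }  = X∖{ x₁, x₂, x₃ }
  { x₁, x₂, x₃, x₄ }  = { x₁, x₂, x₃ } ∪ { x₄ }
  |family| = 9
Round 2 adds 3:
  { x₅ }  = X∖{ x₁, x₂, x₃, x₄ }
  { x₂, x₃, x₄ }  = { x₂, x₃ } ∪ { x₄ }
  { x₂, x₃, x₄, x₅ }  = { x₄, x₅ } ∪ { x₂, x₃ }
  |family| = 12
Round 3 adds 3:
  { x₁ }  = X∖{ x₂, x₃, x₄, x₅ }
  { x₁, x₅ }  = X∖{ x₂, x₃, x₄ }
  { x₂, x₃, x₅ }  = { x₂, x₃ } ∪ { x₅ }
  |family| = 15
Round 4: +1 →
  { x₁, x₄ }  = X∖{ x₂, x₃, x₅ }
  |family| = 16
Round 5 adds nothing — fixpoint reached.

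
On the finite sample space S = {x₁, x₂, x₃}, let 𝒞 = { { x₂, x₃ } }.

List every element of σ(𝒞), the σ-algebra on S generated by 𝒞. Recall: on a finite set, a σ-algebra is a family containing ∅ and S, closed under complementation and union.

Start: 𝒞 ∪ {∅, S} = { ∅, { x₂, x₃ }, S }.
Pass 1. New:
  { x₁ }  = S∖{ x₂, x₃ }
  [4 total]
Pass 2 adds nothing — fixpoint reached.

Hence σ(𝒞) has 4 members: { ∅, { x₁ }, { x₂, x₃ }, S }.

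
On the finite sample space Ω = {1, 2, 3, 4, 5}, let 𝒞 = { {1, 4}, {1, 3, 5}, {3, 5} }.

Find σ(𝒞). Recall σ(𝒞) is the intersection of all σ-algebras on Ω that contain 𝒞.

Start: 𝒞 ∪ {∅, Ω} = { {}, {1, 4}, {3, 5}, {1, 3, 5}, Ω }.
Pass 1 adds 4:
  {2, 4}  = ᶜ of {1, 3, 5}
  {1, 2, 4}  = ᶜ of {3, 5}
  {2, 3, 5}  = ᶜ of {1, 4}
  {1, 3, 4, 5}  = {1, 4} ∪ {1, 3, 5}
  |family| = 9
Pass 2: 3 new —
  {2}  = ᶜ of {1, 3, 4, 5}
  {1, 2, 3, 5}  = {1, 3, 5} ∪ {2, 3, 5}
  {2, 3, 4, 5}  = {2, 3, 5} ∪ {2, 4}
  |family| = 12
Pass 3: +2 →
  {1}  = ᶜ of {2, 3, 4, 5}
  {4}  = ᶜ of {1, 2, 3, 5}
  |family| = 14
Pass 4 (2 new):
  {1, 2}  = {2} ∪ {1}
  {3, 4, 5}  = {4} ∪ {3, 5}
  |family| = 16
Pass 5: no new sets; the family is a σ-algebra.

|σ(𝒞)| = 16.  σ(𝒞) = { {}, {1}, {2}, {4}, {1, 2}, {1, 4}, {2, 4}, {3, 5}, {1, 2, 4}, {1, 3, 5}, {2, 3, 5}, {3, 4, 5}, {1, 2, 3, 5}, {1, 3, 4, 5}, {2, 3, 4, 5}, Ω }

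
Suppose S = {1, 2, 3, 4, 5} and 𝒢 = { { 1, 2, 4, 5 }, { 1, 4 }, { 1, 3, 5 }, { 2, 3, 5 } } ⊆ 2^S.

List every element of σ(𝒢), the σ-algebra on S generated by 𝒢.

Seed the family with 𝒢 together with ∅ and S: { {  }, { 1, 4 }, { 1, 3, 5 }, { 2, 3, 5 }, { 1, 2, 4, 5 }, S }.
Iteration 1 adds 4:
  { 3 }  = ᶜ of { 1, 2, 4, 5 }
  { 2, 4 }  = ᶜ of { 1, 3, 5 }
  { 1, 2, 3, 5 }  = { 2, 3, 5 } ∪ { 1, 3, 5 }
  { 1, 3, 4, 5 }  = { 1, 4 } ∪ { 1, 3, 5 }
Iteration 2 (6 new):
  { 2 }  = ᶜ of { 1, 3, 4, 5 }
  { 4 }  = ᶜ of { 1, 2, 3, 5 }
  { 1, 2, 4 }  = { 1, 4 } ∪ { 2, 4 }
  { 1, 3, 4 }  = { 3 } ∪ { 1, 4 }
  { 2, 3, 4 }  = { 3 } ∪ { 2, 4 }
  { 2, 3, 4, 5 }  = { 2, 3, 5 } ∪ { 2, 4 }
Iteration 3: +7 →
  { 1 }  = ᶜ of { 2, 3, 4, 5 }
  { 1, 5 }  = ᶜ of { 2, 3, 4 }
  { 2, 3 }  = { 3 } ∪ { 2 }
  { 2, 5 }  = ᶜ of { 1, 3, 4 }
  { 3, 4 }  = { 3 } ∪ { 4 }
  { 3, 5 }  = ᶜ of { 1, 2, 4 }
  { 1, 2, 3, 4 }  = { 3 } ∪ { 1, 2, 4 }
Iteration 4: 8 new —
  { 5 }  = ᶜ of { 1, 2, 3, 4 }
  { 1, 2 }  = { 2 } ∪ { 1 }
  { 1, 3 }  = { 3 } ∪ { 1 }
  { 1, 2, 3 }  = { 2, 3 } ∪ { 1 }
  { 1, 2, 5 }  = ᶜ of { 3, 4 }
  { 1, 4, 5 }  = ᶜ of { 2, 3 }
  { 2, 4, 5 }  = { 2, 5 } ∪ { 4 }
  { 3, 4, 5 }  = { 3, 4 } ∪ { 3, 5 }
Iteration 5: 1 new —
  { 4, 5 }  = ᶜ of { 1, 2, 3 }
After Iteration 6 the family is unchanged; done.

σ(𝒢) = { {  }, { 1 }, { 2 }, { 3 }, { 4 }, { 5 }, { 1, 2 }, { 1, 3 }, { 1, 4 }, { 1, 5 }, { 2, 3 }, { 2, 4 }, { 2, 5 }, { 3, 4 }, { 3, 5 }, { 4, 5 }, { 1, 2, 3 }, { 1, 2, 4 }, { 1, 2, 5 }, { 1, 3, 4 }, { 1, 3, 5 }, { 1, 4, 5 }, { 2, 3, 4 }, { 2, 3, 5 }, { 2, 4, 5 }, { 3, 4, 5 }, { 1, 2, 3, 4 }, { 1, 2, 3, 5 }, { 1, 2, 4, 5 }, { 1, 3, 4, 5 }, { 2, 3, 4, 5 }, S }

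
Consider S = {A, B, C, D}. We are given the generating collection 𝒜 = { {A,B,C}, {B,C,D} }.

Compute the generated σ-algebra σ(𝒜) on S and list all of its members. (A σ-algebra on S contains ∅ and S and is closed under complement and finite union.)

Take S₀ = 𝒜 ∪ {∅, S} = { ∅, {A,B,C}, {B,C,D}, S }.
Round 1. New:
  {A}  = ᶜ of {B,C,D}
  {D}  = ᶜ of {A,B,C}
  [6 total]
Round 2: 1 new —
  {A,D}  = {D} ∪ {A}
  [7 total]
Round 3 adds 1:
  {B,C}  = ᶜ of {A,D}
  [8 total]
After Round 4 the family is unchanged; done.

Hence σ(𝒜) has 8 members: { ∅, {A}, {D}, {A,D}, {B,C}, {A,B,C}, {B,C,D}, S }.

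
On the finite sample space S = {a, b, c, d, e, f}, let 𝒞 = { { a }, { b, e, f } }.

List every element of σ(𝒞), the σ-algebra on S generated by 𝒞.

Answer: σ(𝒞) = { {  }, { a }, { c, d }, { a, c, d }, { b, e, f }, { a, b, e, f }, { b, c, d, e, f }, S }

Check:
Start: 𝒞 ∪ {∅, S} = { {  }, { a }, { b, e, f }, S }.
Round 1. New:
  { a, c, d }  = { b, e, f }ᶜ
  { a, b, e, f }  = { b, e, f } ∪ { a }
  { b, c, d, e, f }  = { a }ᶜ
  (now 7)
Round 2. New:
  { c, d }  = { a, b, e, f }ᶜ
  (now 8)
Round 3: already closed under ᶜ and ∪.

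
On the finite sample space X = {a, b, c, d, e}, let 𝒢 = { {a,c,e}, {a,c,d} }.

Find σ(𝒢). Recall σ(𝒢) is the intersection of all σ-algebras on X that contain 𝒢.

Take S₀ = 𝒢 ∪ {∅, X} = { {}, {a,c,d}, {a,c,e}, X }.
Round 1 adds 3:
  {b,d}  = complement {a,c,e}
  {b,e}  = complement {a,c,d}
  {a,c,d,e}  = {a,c,e} ∪ {a,c,d}
  (now 7)
Round 2: +4 →
  {b}  = complement {a,c,d,e}
  {b,d,e}  = {b,e} ∪ {b,d}
  {a,b,c,d}  = {a,c,d} ∪ {b,d}
  {a,b,c,e}  = {b,e} ∪ {a,c,e}
  (now 11)
Round 3: +3 →
  {d}  = complement {a,b,c,e}
  {e}  = complement {a,b,c,d}
  {a,c}  = complement {b,d,e}
  (now 14)
Round 4: 2 new —
  {d,e}  = {d} ∪ {e}
  {a,b,c}  = {a,c} ∪ {b}
  (now 16)
Round 5: closed — nothing new.

Therefore σ(𝒢) = { {}, {b}, {d}, {e}, {a,c}, {b,d}, {b,e}, {d,e}, {a,b,c}, {a,c,d}, {a,c,e}, {b,d,e}, {a,b,c,d}, {a,b,c,e}, {a,c,d,e}, X } (|σ(𝒢)| = 16).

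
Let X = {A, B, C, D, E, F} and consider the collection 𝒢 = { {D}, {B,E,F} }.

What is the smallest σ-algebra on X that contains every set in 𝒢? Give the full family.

|σ(𝒢)| = 8.  σ(𝒢) = { {}, {D}, {A,C}, {A,C,D}, {B,E,F}, {B,D,E,F}, {A,B,C,E,F}, X }

Derivation:
Start: 𝒢 ∪ {∅, X} = { {}, {D}, {B,E,F}, X }.
Step 1: +3 →
  {A,C,D}  = X∖{B,E,F}
  {B,D,E,F}  = {D} ∪ {B,E,F}
  {A,B,C,E,F}  = X∖{D}
  — 7 sets.
Step 2: 1 new —
  {A,C}  = X∖{B,D,E,F}
  — 8 sets.
Step 3: already closed under ᶜ and ∪.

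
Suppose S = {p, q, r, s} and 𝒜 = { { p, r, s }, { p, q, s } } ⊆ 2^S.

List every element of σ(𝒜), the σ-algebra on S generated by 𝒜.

σ(𝒜) (8 sets): { ∅, { q }, { r }, { p, s }, { q, r }, { p, q, s }, { p, r, s }, S }

Derivation:
Initial family (4 sets): { ∅, { p, q, s }, { p, r, s }, S }.
Pass 1 adds 2:
  { q }  = { p, r, s }ᶜ
  { r }  = { p, q, s }ᶜ
  |family| = 6
Pass 2 (1 new):
  { q, r }  = { r } ∪ { q }
  |family| = 7
Pass 3: 1 new —
  { p, s }  = { q, r }ᶜ
  |family| = 8
Pass 4: no new sets; the family is a σ-algebra.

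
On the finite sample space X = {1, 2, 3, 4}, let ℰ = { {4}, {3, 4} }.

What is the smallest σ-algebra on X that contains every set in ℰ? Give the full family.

Take S₀ = ℰ ∪ {∅, X} = { ∅, {4}, {3, 4}, X }.
Step 1. New:
  {1, 2}  = {3, 4}ᶜ
  {1, 2, 3}  = {4}ᶜ
  (now 6)
Step 2 (1 new):
  {1, 2, 4}  = {1, 2} ∪ {4}
  (now 7)
Step 3: +1 →
  {3}  = {1, 2, 4}ᶜ
  (now 8)
Step 4: closed — nothing new.

Hence σ(ℰ) has 8 members: { ∅, {3}, {4}, {1, 2}, {3, 4}, {1, 2, 3}, {1, 2, 4}, X }.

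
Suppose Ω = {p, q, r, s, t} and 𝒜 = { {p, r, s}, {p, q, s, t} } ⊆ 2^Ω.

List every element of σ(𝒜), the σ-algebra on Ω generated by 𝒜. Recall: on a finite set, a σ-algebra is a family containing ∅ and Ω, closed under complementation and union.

|σ(𝒜)| = 8.  σ(𝒜) = { {}, {r}, {p, s}, {q, t}, {p, r, s}, {q, r, t}, {p, q, s, t}, Ω }

Working:
Initial family (4 sets): { {}, {p, r, s}, {p, q, s, t}, Ω }.
Pass 1 adds 2:
  {r}  = Ω∖{p, q, s, t}
  {q, t}  = Ω∖{p, r, s}
  — 6 sets.
Pass 2: 1 new —
  {q, r, t}  = {r} ∪ {q, t}
  — 7 sets.
Pass 3: 1 new —
  {p, s}  = Ω∖{q, r, t}
  — 8 sets.
Pass 4: closed — nothing new.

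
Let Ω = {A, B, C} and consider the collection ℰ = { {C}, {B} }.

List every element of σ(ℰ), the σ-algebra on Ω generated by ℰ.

σ(ℰ) (8 sets): { {}, {A}, {B}, {C}, {A,B}, {A,C}, {B,C}, Ω }

Check:
Begin from { {}, {B}, {C}, Ω } (that is, ℰ plus ∅ and Ω).
Round 1: 3 new —
  {A,B}  = Ω∖{C}
  {A,C}  = Ω∖{B}
  {B,C}  = {C} ∪ {B}
  — 7 sets.
Round 2: 1 new —
  {A}  = Ω∖{B,C}
  — 8 sets.
Round 3: stable.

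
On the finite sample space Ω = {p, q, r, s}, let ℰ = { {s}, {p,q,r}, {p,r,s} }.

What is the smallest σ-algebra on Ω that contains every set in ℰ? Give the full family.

σ(ℰ) (8 sets): { {}, {q}, {s}, {p,r}, {q,s}, {p,q,r}, {p,r,s}, Ω }

Working:
Seed the family with ℰ together with ∅ and Ω: { {}, {s}, {p,q,r}, {p,r,s}, Ω }.
Step 1. New:
  {q}  = {p,r,s}ᶜ
  |family| = 6
Step 2. New:
  {q,s}  = {s} ∪ {q}
  |family| = 7
Step 3. New:
  {p,r}  = {q,s}ᶜ
  |family| = 8
Step 4 adds nothing — fixpoint reached.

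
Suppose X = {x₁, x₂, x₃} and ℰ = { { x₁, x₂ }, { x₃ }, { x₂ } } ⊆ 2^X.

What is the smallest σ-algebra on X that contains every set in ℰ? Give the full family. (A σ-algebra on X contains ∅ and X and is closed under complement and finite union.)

Begin from { {}, { x₂ }, { x₃ }, { x₁, x₂ }, X } (that is, ℰ plus ∅ and X).
Step 1: 2 new —
  { x₁, x₃ }  = complement { x₂ }
  { x₂, x₃ }  = { x₃ } ∪ { x₂ }
Step 2 adds 1:
  { x₁ }  = complement { x₂, x₃ }
Step 3: stable.

Therefore σ(ℰ) = { {}, { x₁ }, { x₂ }, { x₃ }, { x₁, x₂ }, { x₁, x₃ }, { x₂, x₃ }, X } (|σ(ℰ)| = 8).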